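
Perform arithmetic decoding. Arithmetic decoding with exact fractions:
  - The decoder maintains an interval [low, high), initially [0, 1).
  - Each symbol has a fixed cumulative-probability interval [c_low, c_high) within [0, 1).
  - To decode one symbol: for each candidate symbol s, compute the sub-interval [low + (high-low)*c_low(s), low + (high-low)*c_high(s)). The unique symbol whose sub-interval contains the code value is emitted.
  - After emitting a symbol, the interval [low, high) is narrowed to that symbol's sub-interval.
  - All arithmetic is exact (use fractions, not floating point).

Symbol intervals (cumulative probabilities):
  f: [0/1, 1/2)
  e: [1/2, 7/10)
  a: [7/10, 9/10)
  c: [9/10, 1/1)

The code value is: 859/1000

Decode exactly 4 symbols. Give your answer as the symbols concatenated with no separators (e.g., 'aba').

Step 1: interval [0/1, 1/1), width = 1/1 - 0/1 = 1/1
  'f': [0/1 + 1/1*0/1, 0/1 + 1/1*1/2) = [0/1, 1/2)
  'e': [0/1 + 1/1*1/2, 0/1 + 1/1*7/10) = [1/2, 7/10)
  'a': [0/1 + 1/1*7/10, 0/1 + 1/1*9/10) = [7/10, 9/10) <- contains code 859/1000
  'c': [0/1 + 1/1*9/10, 0/1 + 1/1*1/1) = [9/10, 1/1)
  emit 'a', narrow to [7/10, 9/10)
Step 2: interval [7/10, 9/10), width = 9/10 - 7/10 = 1/5
  'f': [7/10 + 1/5*0/1, 7/10 + 1/5*1/2) = [7/10, 4/5)
  'e': [7/10 + 1/5*1/2, 7/10 + 1/5*7/10) = [4/5, 21/25)
  'a': [7/10 + 1/5*7/10, 7/10 + 1/5*9/10) = [21/25, 22/25) <- contains code 859/1000
  'c': [7/10 + 1/5*9/10, 7/10 + 1/5*1/1) = [22/25, 9/10)
  emit 'a', narrow to [21/25, 22/25)
Step 3: interval [21/25, 22/25), width = 22/25 - 21/25 = 1/25
  'f': [21/25 + 1/25*0/1, 21/25 + 1/25*1/2) = [21/25, 43/50) <- contains code 859/1000
  'e': [21/25 + 1/25*1/2, 21/25 + 1/25*7/10) = [43/50, 217/250)
  'a': [21/25 + 1/25*7/10, 21/25 + 1/25*9/10) = [217/250, 219/250)
  'c': [21/25 + 1/25*9/10, 21/25 + 1/25*1/1) = [219/250, 22/25)
  emit 'f', narrow to [21/25, 43/50)
Step 4: interval [21/25, 43/50), width = 43/50 - 21/25 = 1/50
  'f': [21/25 + 1/50*0/1, 21/25 + 1/50*1/2) = [21/25, 17/20)
  'e': [21/25 + 1/50*1/2, 21/25 + 1/50*7/10) = [17/20, 427/500)
  'a': [21/25 + 1/50*7/10, 21/25 + 1/50*9/10) = [427/500, 429/500)
  'c': [21/25 + 1/50*9/10, 21/25 + 1/50*1/1) = [429/500, 43/50) <- contains code 859/1000
  emit 'c', narrow to [429/500, 43/50)

Answer: aafc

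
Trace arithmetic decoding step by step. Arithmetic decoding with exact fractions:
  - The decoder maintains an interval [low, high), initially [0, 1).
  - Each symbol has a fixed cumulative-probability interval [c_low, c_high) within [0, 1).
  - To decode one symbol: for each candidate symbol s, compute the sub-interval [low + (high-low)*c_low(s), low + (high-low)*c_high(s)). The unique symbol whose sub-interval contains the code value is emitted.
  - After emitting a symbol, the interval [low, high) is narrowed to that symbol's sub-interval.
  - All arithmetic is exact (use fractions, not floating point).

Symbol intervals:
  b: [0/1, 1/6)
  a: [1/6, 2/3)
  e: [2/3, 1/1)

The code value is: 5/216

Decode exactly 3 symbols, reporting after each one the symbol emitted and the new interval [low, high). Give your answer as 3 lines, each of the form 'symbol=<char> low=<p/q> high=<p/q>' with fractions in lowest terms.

Step 1: interval [0/1, 1/1), width = 1/1 - 0/1 = 1/1
  'b': [0/1 + 1/1*0/1, 0/1 + 1/1*1/6) = [0/1, 1/6) <- contains code 5/216
  'a': [0/1 + 1/1*1/6, 0/1 + 1/1*2/3) = [1/6, 2/3)
  'e': [0/1 + 1/1*2/3, 0/1 + 1/1*1/1) = [2/3, 1/1)
  emit 'b', narrow to [0/1, 1/6)
Step 2: interval [0/1, 1/6), width = 1/6 - 0/1 = 1/6
  'b': [0/1 + 1/6*0/1, 0/1 + 1/6*1/6) = [0/1, 1/36) <- contains code 5/216
  'a': [0/1 + 1/6*1/6, 0/1 + 1/6*2/3) = [1/36, 1/9)
  'e': [0/1 + 1/6*2/3, 0/1 + 1/6*1/1) = [1/9, 1/6)
  emit 'b', narrow to [0/1, 1/36)
Step 3: interval [0/1, 1/36), width = 1/36 - 0/1 = 1/36
  'b': [0/1 + 1/36*0/1, 0/1 + 1/36*1/6) = [0/1, 1/216)
  'a': [0/1 + 1/36*1/6, 0/1 + 1/36*2/3) = [1/216, 1/54)
  'e': [0/1 + 1/36*2/3, 0/1 + 1/36*1/1) = [1/54, 1/36) <- contains code 5/216
  emit 'e', narrow to [1/54, 1/36)

Answer: symbol=b low=0/1 high=1/6
symbol=b low=0/1 high=1/36
symbol=e low=1/54 high=1/36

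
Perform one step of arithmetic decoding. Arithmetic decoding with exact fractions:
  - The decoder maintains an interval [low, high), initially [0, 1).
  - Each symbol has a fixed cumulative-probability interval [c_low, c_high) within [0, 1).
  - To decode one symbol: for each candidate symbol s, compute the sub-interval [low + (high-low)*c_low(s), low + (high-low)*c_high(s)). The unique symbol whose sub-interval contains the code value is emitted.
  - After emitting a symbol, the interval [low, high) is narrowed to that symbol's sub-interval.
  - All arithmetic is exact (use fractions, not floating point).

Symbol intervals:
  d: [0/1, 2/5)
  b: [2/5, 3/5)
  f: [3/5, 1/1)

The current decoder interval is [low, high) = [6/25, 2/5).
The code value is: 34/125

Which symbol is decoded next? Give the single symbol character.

Interval width = high − low = 2/5 − 6/25 = 4/25
Scaled code = (code − low) / width = (34/125 − 6/25) / 4/25 = 1/5
  d: [0/1, 2/5) ← scaled code falls here ✓
  b: [2/5, 3/5) 
  f: [3/5, 1/1) 

Answer: d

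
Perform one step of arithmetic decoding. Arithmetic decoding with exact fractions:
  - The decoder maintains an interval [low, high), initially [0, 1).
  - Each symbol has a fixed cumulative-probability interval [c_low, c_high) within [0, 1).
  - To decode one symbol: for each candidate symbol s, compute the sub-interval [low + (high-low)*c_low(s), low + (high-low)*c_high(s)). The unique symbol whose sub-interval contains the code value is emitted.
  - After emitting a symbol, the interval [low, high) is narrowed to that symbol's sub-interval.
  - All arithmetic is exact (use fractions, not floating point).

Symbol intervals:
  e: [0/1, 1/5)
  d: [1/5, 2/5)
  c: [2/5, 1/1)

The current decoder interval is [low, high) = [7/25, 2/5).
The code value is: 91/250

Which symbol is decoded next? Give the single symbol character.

Answer: c

Derivation:
Interval width = high − low = 2/5 − 7/25 = 3/25
Scaled code = (code − low) / width = (91/250 − 7/25) / 3/25 = 7/10
  e: [0/1, 1/5) 
  d: [1/5, 2/5) 
  c: [2/5, 1/1) ← scaled code falls here ✓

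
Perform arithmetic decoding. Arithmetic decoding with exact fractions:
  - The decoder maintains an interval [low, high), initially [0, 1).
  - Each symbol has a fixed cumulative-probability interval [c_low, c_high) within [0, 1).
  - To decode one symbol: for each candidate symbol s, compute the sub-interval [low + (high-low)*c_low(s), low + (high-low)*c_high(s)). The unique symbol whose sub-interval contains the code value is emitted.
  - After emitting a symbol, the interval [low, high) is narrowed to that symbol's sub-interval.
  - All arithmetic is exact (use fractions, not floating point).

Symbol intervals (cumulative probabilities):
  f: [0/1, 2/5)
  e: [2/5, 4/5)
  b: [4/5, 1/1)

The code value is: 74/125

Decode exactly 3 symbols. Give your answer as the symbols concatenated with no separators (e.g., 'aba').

Answer: eef

Derivation:
Step 1: interval [0/1, 1/1), width = 1/1 - 0/1 = 1/1
  'f': [0/1 + 1/1*0/1, 0/1 + 1/1*2/5) = [0/1, 2/5)
  'e': [0/1 + 1/1*2/5, 0/1 + 1/1*4/5) = [2/5, 4/5) <- contains code 74/125
  'b': [0/1 + 1/1*4/5, 0/1 + 1/1*1/1) = [4/5, 1/1)
  emit 'e', narrow to [2/5, 4/5)
Step 2: interval [2/5, 4/5), width = 4/5 - 2/5 = 2/5
  'f': [2/5 + 2/5*0/1, 2/5 + 2/5*2/5) = [2/5, 14/25)
  'e': [2/5 + 2/5*2/5, 2/5 + 2/5*4/5) = [14/25, 18/25) <- contains code 74/125
  'b': [2/5 + 2/5*4/5, 2/5 + 2/5*1/1) = [18/25, 4/5)
  emit 'e', narrow to [14/25, 18/25)
Step 3: interval [14/25, 18/25), width = 18/25 - 14/25 = 4/25
  'f': [14/25 + 4/25*0/1, 14/25 + 4/25*2/5) = [14/25, 78/125) <- contains code 74/125
  'e': [14/25 + 4/25*2/5, 14/25 + 4/25*4/5) = [78/125, 86/125)
  'b': [14/25 + 4/25*4/5, 14/25 + 4/25*1/1) = [86/125, 18/25)
  emit 'f', narrow to [14/25, 78/125)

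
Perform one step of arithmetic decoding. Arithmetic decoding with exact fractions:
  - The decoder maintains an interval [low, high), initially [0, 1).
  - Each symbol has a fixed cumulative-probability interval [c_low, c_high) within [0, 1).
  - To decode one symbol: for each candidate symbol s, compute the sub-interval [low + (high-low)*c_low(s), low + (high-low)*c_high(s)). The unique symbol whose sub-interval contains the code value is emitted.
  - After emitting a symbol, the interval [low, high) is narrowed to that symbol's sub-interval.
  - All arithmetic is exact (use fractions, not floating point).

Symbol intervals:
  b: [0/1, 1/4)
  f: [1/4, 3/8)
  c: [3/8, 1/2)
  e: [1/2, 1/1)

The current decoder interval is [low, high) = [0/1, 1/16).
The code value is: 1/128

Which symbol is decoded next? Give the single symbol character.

Interval width = high − low = 1/16 − 0/1 = 1/16
Scaled code = (code − low) / width = (1/128 − 0/1) / 1/16 = 1/8
  b: [0/1, 1/4) ← scaled code falls here ✓
  f: [1/4, 3/8) 
  c: [3/8, 1/2) 
  e: [1/2, 1/1) 

Answer: b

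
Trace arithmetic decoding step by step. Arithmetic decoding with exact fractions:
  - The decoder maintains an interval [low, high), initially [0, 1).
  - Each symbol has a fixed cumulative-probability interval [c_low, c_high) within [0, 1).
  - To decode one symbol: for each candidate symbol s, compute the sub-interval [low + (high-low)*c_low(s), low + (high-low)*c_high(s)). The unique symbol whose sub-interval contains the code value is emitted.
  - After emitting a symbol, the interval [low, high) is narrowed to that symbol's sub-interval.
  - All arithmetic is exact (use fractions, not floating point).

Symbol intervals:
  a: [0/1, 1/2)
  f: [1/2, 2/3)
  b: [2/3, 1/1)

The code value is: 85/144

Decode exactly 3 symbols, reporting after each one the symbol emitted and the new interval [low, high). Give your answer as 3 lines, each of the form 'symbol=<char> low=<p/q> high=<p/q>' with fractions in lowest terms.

Answer: symbol=f low=1/2 high=2/3
symbol=f low=7/12 high=11/18
symbol=a low=7/12 high=43/72

Derivation:
Step 1: interval [0/1, 1/1), width = 1/1 - 0/1 = 1/1
  'a': [0/1 + 1/1*0/1, 0/1 + 1/1*1/2) = [0/1, 1/2)
  'f': [0/1 + 1/1*1/2, 0/1 + 1/1*2/3) = [1/2, 2/3) <- contains code 85/144
  'b': [0/1 + 1/1*2/3, 0/1 + 1/1*1/1) = [2/3, 1/1)
  emit 'f', narrow to [1/2, 2/3)
Step 2: interval [1/2, 2/3), width = 2/3 - 1/2 = 1/6
  'a': [1/2 + 1/6*0/1, 1/2 + 1/6*1/2) = [1/2, 7/12)
  'f': [1/2 + 1/6*1/2, 1/2 + 1/6*2/3) = [7/12, 11/18) <- contains code 85/144
  'b': [1/2 + 1/6*2/3, 1/2 + 1/6*1/1) = [11/18, 2/3)
  emit 'f', narrow to [7/12, 11/18)
Step 3: interval [7/12, 11/18), width = 11/18 - 7/12 = 1/36
  'a': [7/12 + 1/36*0/1, 7/12 + 1/36*1/2) = [7/12, 43/72) <- contains code 85/144
  'f': [7/12 + 1/36*1/2, 7/12 + 1/36*2/3) = [43/72, 65/108)
  'b': [7/12 + 1/36*2/3, 7/12 + 1/36*1/1) = [65/108, 11/18)
  emit 'a', narrow to [7/12, 43/72)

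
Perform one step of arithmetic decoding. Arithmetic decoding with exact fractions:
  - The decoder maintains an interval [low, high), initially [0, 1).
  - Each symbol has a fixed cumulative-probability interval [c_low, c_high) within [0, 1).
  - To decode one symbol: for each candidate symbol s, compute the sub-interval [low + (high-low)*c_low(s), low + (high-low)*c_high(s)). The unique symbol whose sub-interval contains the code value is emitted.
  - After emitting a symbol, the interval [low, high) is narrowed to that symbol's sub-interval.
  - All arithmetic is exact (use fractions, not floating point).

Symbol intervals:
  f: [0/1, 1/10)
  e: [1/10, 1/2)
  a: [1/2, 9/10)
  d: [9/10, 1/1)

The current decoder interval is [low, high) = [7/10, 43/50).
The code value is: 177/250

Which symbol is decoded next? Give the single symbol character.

Interval width = high − low = 43/50 − 7/10 = 4/25
Scaled code = (code − low) / width = (177/250 − 7/10) / 4/25 = 1/20
  f: [0/1, 1/10) ← scaled code falls here ✓
  e: [1/10, 1/2) 
  a: [1/2, 9/10) 
  d: [9/10, 1/1) 

Answer: f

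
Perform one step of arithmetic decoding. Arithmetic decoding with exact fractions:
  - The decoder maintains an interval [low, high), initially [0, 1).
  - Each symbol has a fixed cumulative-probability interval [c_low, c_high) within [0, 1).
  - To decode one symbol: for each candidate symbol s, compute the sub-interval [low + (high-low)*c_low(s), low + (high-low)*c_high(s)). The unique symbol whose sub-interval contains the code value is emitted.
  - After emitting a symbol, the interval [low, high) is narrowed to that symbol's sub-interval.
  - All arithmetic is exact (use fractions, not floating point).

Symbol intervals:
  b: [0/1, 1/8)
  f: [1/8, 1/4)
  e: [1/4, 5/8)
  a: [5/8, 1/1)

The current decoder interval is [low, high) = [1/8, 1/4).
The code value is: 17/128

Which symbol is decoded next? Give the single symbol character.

Answer: b

Derivation:
Interval width = high − low = 1/4 − 1/8 = 1/8
Scaled code = (code − low) / width = (17/128 − 1/8) / 1/8 = 1/16
  b: [0/1, 1/8) ← scaled code falls here ✓
  f: [1/8, 1/4) 
  e: [1/4, 5/8) 
  a: [5/8, 1/1) 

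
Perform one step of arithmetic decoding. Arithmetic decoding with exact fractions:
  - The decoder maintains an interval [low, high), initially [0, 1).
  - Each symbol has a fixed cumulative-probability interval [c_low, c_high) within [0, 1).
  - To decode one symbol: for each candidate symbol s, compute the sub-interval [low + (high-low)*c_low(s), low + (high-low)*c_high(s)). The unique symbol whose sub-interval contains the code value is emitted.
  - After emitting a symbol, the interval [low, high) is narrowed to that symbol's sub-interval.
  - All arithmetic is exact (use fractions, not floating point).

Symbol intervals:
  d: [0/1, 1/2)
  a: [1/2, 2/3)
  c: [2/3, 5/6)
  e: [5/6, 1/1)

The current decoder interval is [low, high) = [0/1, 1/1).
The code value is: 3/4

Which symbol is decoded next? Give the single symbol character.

Answer: c

Derivation:
Interval width = high − low = 1/1 − 0/1 = 1/1
Scaled code = (code − low) / width = (3/4 − 0/1) / 1/1 = 3/4
  d: [0/1, 1/2) 
  a: [1/2, 2/3) 
  c: [2/3, 5/6) ← scaled code falls here ✓
  e: [5/6, 1/1) 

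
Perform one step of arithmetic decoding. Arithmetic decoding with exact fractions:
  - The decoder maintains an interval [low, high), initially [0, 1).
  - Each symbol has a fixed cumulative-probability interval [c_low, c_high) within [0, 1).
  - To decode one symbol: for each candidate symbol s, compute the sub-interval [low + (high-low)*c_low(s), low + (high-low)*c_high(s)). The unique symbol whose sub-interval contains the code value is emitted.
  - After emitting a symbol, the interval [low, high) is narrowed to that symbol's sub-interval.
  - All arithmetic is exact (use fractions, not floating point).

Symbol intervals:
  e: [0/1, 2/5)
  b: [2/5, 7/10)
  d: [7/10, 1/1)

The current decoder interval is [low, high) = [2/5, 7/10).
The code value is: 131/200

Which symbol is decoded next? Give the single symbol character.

Interval width = high − low = 7/10 − 2/5 = 3/10
Scaled code = (code − low) / width = (131/200 − 2/5) / 3/10 = 17/20
  e: [0/1, 2/5) 
  b: [2/5, 7/10) 
  d: [7/10, 1/1) ← scaled code falls here ✓

Answer: d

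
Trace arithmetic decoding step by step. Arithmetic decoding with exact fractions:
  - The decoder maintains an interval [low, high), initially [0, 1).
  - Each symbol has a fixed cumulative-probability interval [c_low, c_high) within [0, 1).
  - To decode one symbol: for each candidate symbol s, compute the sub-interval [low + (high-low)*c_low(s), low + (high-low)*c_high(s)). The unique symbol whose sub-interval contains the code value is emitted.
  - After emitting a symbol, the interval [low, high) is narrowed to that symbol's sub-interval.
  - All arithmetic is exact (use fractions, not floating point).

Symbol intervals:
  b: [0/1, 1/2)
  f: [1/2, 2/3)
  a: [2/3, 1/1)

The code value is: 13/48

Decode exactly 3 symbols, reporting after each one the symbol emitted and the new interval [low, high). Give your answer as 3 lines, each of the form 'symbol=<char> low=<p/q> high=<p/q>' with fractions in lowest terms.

Answer: symbol=b low=0/1 high=1/2
symbol=f low=1/4 high=1/3
symbol=b low=1/4 high=7/24

Derivation:
Step 1: interval [0/1, 1/1), width = 1/1 - 0/1 = 1/1
  'b': [0/1 + 1/1*0/1, 0/1 + 1/1*1/2) = [0/1, 1/2) <- contains code 13/48
  'f': [0/1 + 1/1*1/2, 0/1 + 1/1*2/3) = [1/2, 2/3)
  'a': [0/1 + 1/1*2/3, 0/1 + 1/1*1/1) = [2/3, 1/1)
  emit 'b', narrow to [0/1, 1/2)
Step 2: interval [0/1, 1/2), width = 1/2 - 0/1 = 1/2
  'b': [0/1 + 1/2*0/1, 0/1 + 1/2*1/2) = [0/1, 1/4)
  'f': [0/1 + 1/2*1/2, 0/1 + 1/2*2/3) = [1/4, 1/3) <- contains code 13/48
  'a': [0/1 + 1/2*2/3, 0/1 + 1/2*1/1) = [1/3, 1/2)
  emit 'f', narrow to [1/4, 1/3)
Step 3: interval [1/4, 1/3), width = 1/3 - 1/4 = 1/12
  'b': [1/4 + 1/12*0/1, 1/4 + 1/12*1/2) = [1/4, 7/24) <- contains code 13/48
  'f': [1/4 + 1/12*1/2, 1/4 + 1/12*2/3) = [7/24, 11/36)
  'a': [1/4 + 1/12*2/3, 1/4 + 1/12*1/1) = [11/36, 1/3)
  emit 'b', narrow to [1/4, 7/24)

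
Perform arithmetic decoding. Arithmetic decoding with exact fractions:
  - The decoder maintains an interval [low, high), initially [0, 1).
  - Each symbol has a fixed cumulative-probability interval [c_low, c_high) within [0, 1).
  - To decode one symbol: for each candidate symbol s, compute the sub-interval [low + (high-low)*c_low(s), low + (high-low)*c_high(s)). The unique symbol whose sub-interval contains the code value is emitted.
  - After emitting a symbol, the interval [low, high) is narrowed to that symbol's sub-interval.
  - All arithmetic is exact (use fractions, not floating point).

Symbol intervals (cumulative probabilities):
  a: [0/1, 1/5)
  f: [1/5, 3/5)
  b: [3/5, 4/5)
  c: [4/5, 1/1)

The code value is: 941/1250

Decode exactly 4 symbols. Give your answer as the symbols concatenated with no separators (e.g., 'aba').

Step 1: interval [0/1, 1/1), width = 1/1 - 0/1 = 1/1
  'a': [0/1 + 1/1*0/1, 0/1 + 1/1*1/5) = [0/1, 1/5)
  'f': [0/1 + 1/1*1/5, 0/1 + 1/1*3/5) = [1/5, 3/5)
  'b': [0/1 + 1/1*3/5, 0/1 + 1/1*4/5) = [3/5, 4/5) <- contains code 941/1250
  'c': [0/1 + 1/1*4/5, 0/1 + 1/1*1/1) = [4/5, 1/1)
  emit 'b', narrow to [3/5, 4/5)
Step 2: interval [3/5, 4/5), width = 4/5 - 3/5 = 1/5
  'a': [3/5 + 1/5*0/1, 3/5 + 1/5*1/5) = [3/5, 16/25)
  'f': [3/5 + 1/5*1/5, 3/5 + 1/5*3/5) = [16/25, 18/25)
  'b': [3/5 + 1/5*3/5, 3/5 + 1/5*4/5) = [18/25, 19/25) <- contains code 941/1250
  'c': [3/5 + 1/5*4/5, 3/5 + 1/5*1/1) = [19/25, 4/5)
  emit 'b', narrow to [18/25, 19/25)
Step 3: interval [18/25, 19/25), width = 19/25 - 18/25 = 1/25
  'a': [18/25 + 1/25*0/1, 18/25 + 1/25*1/5) = [18/25, 91/125)
  'f': [18/25 + 1/25*1/5, 18/25 + 1/25*3/5) = [91/125, 93/125)
  'b': [18/25 + 1/25*3/5, 18/25 + 1/25*4/5) = [93/125, 94/125)
  'c': [18/25 + 1/25*4/5, 18/25 + 1/25*1/1) = [94/125, 19/25) <- contains code 941/1250
  emit 'c', narrow to [94/125, 19/25)
Step 4: interval [94/125, 19/25), width = 19/25 - 94/125 = 1/125
  'a': [94/125 + 1/125*0/1, 94/125 + 1/125*1/5) = [94/125, 471/625) <- contains code 941/1250
  'f': [94/125 + 1/125*1/5, 94/125 + 1/125*3/5) = [471/625, 473/625)
  'b': [94/125 + 1/125*3/5, 94/125 + 1/125*4/5) = [473/625, 474/625)
  'c': [94/125 + 1/125*4/5, 94/125 + 1/125*1/1) = [474/625, 19/25)
  emit 'a', narrow to [94/125, 471/625)

Answer: bbca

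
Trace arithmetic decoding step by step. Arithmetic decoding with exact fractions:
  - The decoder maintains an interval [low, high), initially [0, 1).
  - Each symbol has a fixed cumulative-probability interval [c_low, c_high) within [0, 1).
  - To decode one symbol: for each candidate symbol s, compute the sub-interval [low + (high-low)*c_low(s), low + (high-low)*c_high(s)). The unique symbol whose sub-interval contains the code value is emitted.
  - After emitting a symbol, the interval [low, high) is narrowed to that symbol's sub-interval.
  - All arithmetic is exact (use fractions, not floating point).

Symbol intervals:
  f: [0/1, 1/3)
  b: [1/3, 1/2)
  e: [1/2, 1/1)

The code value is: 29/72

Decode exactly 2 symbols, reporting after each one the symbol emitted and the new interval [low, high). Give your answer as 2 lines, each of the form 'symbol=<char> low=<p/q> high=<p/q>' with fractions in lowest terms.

Step 1: interval [0/1, 1/1), width = 1/1 - 0/1 = 1/1
  'f': [0/1 + 1/1*0/1, 0/1 + 1/1*1/3) = [0/1, 1/3)
  'b': [0/1 + 1/1*1/3, 0/1 + 1/1*1/2) = [1/3, 1/2) <- contains code 29/72
  'e': [0/1 + 1/1*1/2, 0/1 + 1/1*1/1) = [1/2, 1/1)
  emit 'b', narrow to [1/3, 1/2)
Step 2: interval [1/3, 1/2), width = 1/2 - 1/3 = 1/6
  'f': [1/3 + 1/6*0/1, 1/3 + 1/6*1/3) = [1/3, 7/18)
  'b': [1/3 + 1/6*1/3, 1/3 + 1/6*1/2) = [7/18, 5/12) <- contains code 29/72
  'e': [1/3 + 1/6*1/2, 1/3 + 1/6*1/1) = [5/12, 1/2)
  emit 'b', narrow to [7/18, 5/12)

Answer: symbol=b low=1/3 high=1/2
symbol=b low=7/18 high=5/12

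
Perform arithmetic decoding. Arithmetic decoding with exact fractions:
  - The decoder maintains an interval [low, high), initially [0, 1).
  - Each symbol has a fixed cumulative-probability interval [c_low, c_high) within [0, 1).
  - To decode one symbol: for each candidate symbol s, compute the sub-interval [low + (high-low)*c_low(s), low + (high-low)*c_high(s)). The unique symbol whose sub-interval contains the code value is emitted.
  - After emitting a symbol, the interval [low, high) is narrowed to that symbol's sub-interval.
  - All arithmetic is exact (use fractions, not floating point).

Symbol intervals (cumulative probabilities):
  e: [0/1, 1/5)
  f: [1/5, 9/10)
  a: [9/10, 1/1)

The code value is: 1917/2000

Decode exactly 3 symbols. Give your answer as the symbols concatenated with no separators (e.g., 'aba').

Step 1: interval [0/1, 1/1), width = 1/1 - 0/1 = 1/1
  'e': [0/1 + 1/1*0/1, 0/1 + 1/1*1/5) = [0/1, 1/5)
  'f': [0/1 + 1/1*1/5, 0/1 + 1/1*9/10) = [1/5, 9/10)
  'a': [0/1 + 1/1*9/10, 0/1 + 1/1*1/1) = [9/10, 1/1) <- contains code 1917/2000
  emit 'a', narrow to [9/10, 1/1)
Step 2: interval [9/10, 1/1), width = 1/1 - 9/10 = 1/10
  'e': [9/10 + 1/10*0/1, 9/10 + 1/10*1/5) = [9/10, 23/25)
  'f': [9/10 + 1/10*1/5, 9/10 + 1/10*9/10) = [23/25, 99/100) <- contains code 1917/2000
  'a': [9/10 + 1/10*9/10, 9/10 + 1/10*1/1) = [99/100, 1/1)
  emit 'f', narrow to [23/25, 99/100)
Step 3: interval [23/25, 99/100), width = 99/100 - 23/25 = 7/100
  'e': [23/25 + 7/100*0/1, 23/25 + 7/100*1/5) = [23/25, 467/500)
  'f': [23/25 + 7/100*1/5, 23/25 + 7/100*9/10) = [467/500, 983/1000) <- contains code 1917/2000
  'a': [23/25 + 7/100*9/10, 23/25 + 7/100*1/1) = [983/1000, 99/100)
  emit 'f', narrow to [467/500, 983/1000)

Answer: aff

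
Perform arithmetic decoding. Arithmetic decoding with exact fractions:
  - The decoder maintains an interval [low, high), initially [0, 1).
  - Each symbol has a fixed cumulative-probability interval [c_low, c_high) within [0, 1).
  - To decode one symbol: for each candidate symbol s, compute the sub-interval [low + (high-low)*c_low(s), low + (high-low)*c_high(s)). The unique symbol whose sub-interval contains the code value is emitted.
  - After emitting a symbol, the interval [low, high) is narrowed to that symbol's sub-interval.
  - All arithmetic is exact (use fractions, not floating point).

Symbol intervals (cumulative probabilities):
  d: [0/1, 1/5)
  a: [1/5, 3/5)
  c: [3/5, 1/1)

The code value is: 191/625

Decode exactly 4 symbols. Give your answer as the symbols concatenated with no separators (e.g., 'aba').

Answer: aadc

Derivation:
Step 1: interval [0/1, 1/1), width = 1/1 - 0/1 = 1/1
  'd': [0/1 + 1/1*0/1, 0/1 + 1/1*1/5) = [0/1, 1/5)
  'a': [0/1 + 1/1*1/5, 0/1 + 1/1*3/5) = [1/5, 3/5) <- contains code 191/625
  'c': [0/1 + 1/1*3/5, 0/1 + 1/1*1/1) = [3/5, 1/1)
  emit 'a', narrow to [1/5, 3/5)
Step 2: interval [1/5, 3/5), width = 3/5 - 1/5 = 2/5
  'd': [1/5 + 2/5*0/1, 1/5 + 2/5*1/5) = [1/5, 7/25)
  'a': [1/5 + 2/5*1/5, 1/5 + 2/5*3/5) = [7/25, 11/25) <- contains code 191/625
  'c': [1/5 + 2/5*3/5, 1/5 + 2/5*1/1) = [11/25, 3/5)
  emit 'a', narrow to [7/25, 11/25)
Step 3: interval [7/25, 11/25), width = 11/25 - 7/25 = 4/25
  'd': [7/25 + 4/25*0/1, 7/25 + 4/25*1/5) = [7/25, 39/125) <- contains code 191/625
  'a': [7/25 + 4/25*1/5, 7/25 + 4/25*3/5) = [39/125, 47/125)
  'c': [7/25 + 4/25*3/5, 7/25 + 4/25*1/1) = [47/125, 11/25)
  emit 'd', narrow to [7/25, 39/125)
Step 4: interval [7/25, 39/125), width = 39/125 - 7/25 = 4/125
  'd': [7/25 + 4/125*0/1, 7/25 + 4/125*1/5) = [7/25, 179/625)
  'a': [7/25 + 4/125*1/5, 7/25 + 4/125*3/5) = [179/625, 187/625)
  'c': [7/25 + 4/125*3/5, 7/25 + 4/125*1/1) = [187/625, 39/125) <- contains code 191/625
  emit 'c', narrow to [187/625, 39/125)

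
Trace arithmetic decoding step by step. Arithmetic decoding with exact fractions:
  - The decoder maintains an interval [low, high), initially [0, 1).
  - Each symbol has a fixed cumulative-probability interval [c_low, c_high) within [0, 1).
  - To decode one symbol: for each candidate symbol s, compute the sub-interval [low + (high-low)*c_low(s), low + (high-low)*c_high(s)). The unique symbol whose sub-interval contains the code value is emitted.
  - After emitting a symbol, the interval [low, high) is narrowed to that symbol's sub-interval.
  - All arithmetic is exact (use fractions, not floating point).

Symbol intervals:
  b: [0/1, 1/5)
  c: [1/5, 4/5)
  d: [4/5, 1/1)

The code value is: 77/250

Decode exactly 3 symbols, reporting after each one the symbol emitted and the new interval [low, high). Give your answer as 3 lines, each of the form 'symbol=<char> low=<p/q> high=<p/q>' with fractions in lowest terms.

Step 1: interval [0/1, 1/1), width = 1/1 - 0/1 = 1/1
  'b': [0/1 + 1/1*0/1, 0/1 + 1/1*1/5) = [0/1, 1/5)
  'c': [0/1 + 1/1*1/5, 0/1 + 1/1*4/5) = [1/5, 4/5) <- contains code 77/250
  'd': [0/1 + 1/1*4/5, 0/1 + 1/1*1/1) = [4/5, 1/1)
  emit 'c', narrow to [1/5, 4/5)
Step 2: interval [1/5, 4/5), width = 4/5 - 1/5 = 3/5
  'b': [1/5 + 3/5*0/1, 1/5 + 3/5*1/5) = [1/5, 8/25) <- contains code 77/250
  'c': [1/5 + 3/5*1/5, 1/5 + 3/5*4/5) = [8/25, 17/25)
  'd': [1/5 + 3/5*4/5, 1/5 + 3/5*1/1) = [17/25, 4/5)
  emit 'b', narrow to [1/5, 8/25)
Step 3: interval [1/5, 8/25), width = 8/25 - 1/5 = 3/25
  'b': [1/5 + 3/25*0/1, 1/5 + 3/25*1/5) = [1/5, 28/125)
  'c': [1/5 + 3/25*1/5, 1/5 + 3/25*4/5) = [28/125, 37/125)
  'd': [1/5 + 3/25*4/5, 1/5 + 3/25*1/1) = [37/125, 8/25) <- contains code 77/250
  emit 'd', narrow to [37/125, 8/25)

Answer: symbol=c low=1/5 high=4/5
symbol=b low=1/5 high=8/25
symbol=d low=37/125 high=8/25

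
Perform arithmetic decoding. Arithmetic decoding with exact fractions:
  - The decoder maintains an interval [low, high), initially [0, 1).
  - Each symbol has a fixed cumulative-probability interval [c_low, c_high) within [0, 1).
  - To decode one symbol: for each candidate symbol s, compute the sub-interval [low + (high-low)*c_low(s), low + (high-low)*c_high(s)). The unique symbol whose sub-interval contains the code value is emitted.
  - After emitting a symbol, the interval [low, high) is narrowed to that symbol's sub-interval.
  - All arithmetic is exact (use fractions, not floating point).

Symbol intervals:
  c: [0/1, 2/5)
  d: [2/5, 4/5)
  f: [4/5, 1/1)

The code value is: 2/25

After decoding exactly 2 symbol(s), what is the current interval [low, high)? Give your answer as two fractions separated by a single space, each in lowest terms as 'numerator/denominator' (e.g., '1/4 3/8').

Answer: 0/1 4/25

Derivation:
Step 1: interval [0/1, 1/1), width = 1/1 - 0/1 = 1/1
  'c': [0/1 + 1/1*0/1, 0/1 + 1/1*2/5) = [0/1, 2/5) <- contains code 2/25
  'd': [0/1 + 1/1*2/5, 0/1 + 1/1*4/5) = [2/5, 4/5)
  'f': [0/1 + 1/1*4/5, 0/1 + 1/1*1/1) = [4/5, 1/1)
  emit 'c', narrow to [0/1, 2/5)
Step 2: interval [0/1, 2/5), width = 2/5 - 0/1 = 2/5
  'c': [0/1 + 2/5*0/1, 0/1 + 2/5*2/5) = [0/1, 4/25) <- contains code 2/25
  'd': [0/1 + 2/5*2/5, 0/1 + 2/5*4/5) = [4/25, 8/25)
  'f': [0/1 + 2/5*4/5, 0/1 + 2/5*1/1) = [8/25, 2/5)
  emit 'c', narrow to [0/1, 4/25)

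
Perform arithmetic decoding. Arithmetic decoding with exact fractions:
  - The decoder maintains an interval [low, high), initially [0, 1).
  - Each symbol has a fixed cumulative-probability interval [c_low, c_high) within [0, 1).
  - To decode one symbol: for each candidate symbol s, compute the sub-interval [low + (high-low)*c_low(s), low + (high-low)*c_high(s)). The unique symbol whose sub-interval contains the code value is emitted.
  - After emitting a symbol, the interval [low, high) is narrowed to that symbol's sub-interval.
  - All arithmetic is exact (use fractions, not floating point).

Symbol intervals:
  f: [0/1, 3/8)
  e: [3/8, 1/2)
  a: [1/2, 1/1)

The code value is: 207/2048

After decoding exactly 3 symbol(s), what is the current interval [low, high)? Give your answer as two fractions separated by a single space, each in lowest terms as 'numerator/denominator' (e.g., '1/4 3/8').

Step 1: interval [0/1, 1/1), width = 1/1 - 0/1 = 1/1
  'f': [0/1 + 1/1*0/1, 0/1 + 1/1*3/8) = [0/1, 3/8) <- contains code 207/2048
  'e': [0/1 + 1/1*3/8, 0/1 + 1/1*1/2) = [3/8, 1/2)
  'a': [0/1 + 1/1*1/2, 0/1 + 1/1*1/1) = [1/2, 1/1)
  emit 'f', narrow to [0/1, 3/8)
Step 2: interval [0/1, 3/8), width = 3/8 - 0/1 = 3/8
  'f': [0/1 + 3/8*0/1, 0/1 + 3/8*3/8) = [0/1, 9/64) <- contains code 207/2048
  'e': [0/1 + 3/8*3/8, 0/1 + 3/8*1/2) = [9/64, 3/16)
  'a': [0/1 + 3/8*1/2, 0/1 + 3/8*1/1) = [3/16, 3/8)
  emit 'f', narrow to [0/1, 9/64)
Step 3: interval [0/1, 9/64), width = 9/64 - 0/1 = 9/64
  'f': [0/1 + 9/64*0/1, 0/1 + 9/64*3/8) = [0/1, 27/512)
  'e': [0/1 + 9/64*3/8, 0/1 + 9/64*1/2) = [27/512, 9/128)
  'a': [0/1 + 9/64*1/2, 0/1 + 9/64*1/1) = [9/128, 9/64) <- contains code 207/2048
  emit 'a', narrow to [9/128, 9/64)

Answer: 9/128 9/64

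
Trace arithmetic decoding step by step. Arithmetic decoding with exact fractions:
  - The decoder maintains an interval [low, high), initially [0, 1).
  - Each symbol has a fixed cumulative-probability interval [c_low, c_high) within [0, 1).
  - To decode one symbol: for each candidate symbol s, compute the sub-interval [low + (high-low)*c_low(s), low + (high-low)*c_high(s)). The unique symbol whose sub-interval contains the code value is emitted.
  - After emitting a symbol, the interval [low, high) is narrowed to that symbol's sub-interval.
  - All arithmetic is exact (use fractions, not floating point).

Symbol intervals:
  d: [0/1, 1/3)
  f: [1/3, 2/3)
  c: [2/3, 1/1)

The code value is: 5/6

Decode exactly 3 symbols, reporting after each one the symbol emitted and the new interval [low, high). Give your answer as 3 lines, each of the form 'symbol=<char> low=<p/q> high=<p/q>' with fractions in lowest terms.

Answer: symbol=c low=2/3 high=1/1
symbol=f low=7/9 high=8/9
symbol=f low=22/27 high=23/27

Derivation:
Step 1: interval [0/1, 1/1), width = 1/1 - 0/1 = 1/1
  'd': [0/1 + 1/1*0/1, 0/1 + 1/1*1/3) = [0/1, 1/3)
  'f': [0/1 + 1/1*1/3, 0/1 + 1/1*2/3) = [1/3, 2/3)
  'c': [0/1 + 1/1*2/3, 0/1 + 1/1*1/1) = [2/3, 1/1) <- contains code 5/6
  emit 'c', narrow to [2/3, 1/1)
Step 2: interval [2/3, 1/1), width = 1/1 - 2/3 = 1/3
  'd': [2/3 + 1/3*0/1, 2/3 + 1/3*1/3) = [2/3, 7/9)
  'f': [2/3 + 1/3*1/3, 2/3 + 1/3*2/3) = [7/9, 8/9) <- contains code 5/6
  'c': [2/3 + 1/3*2/3, 2/3 + 1/3*1/1) = [8/9, 1/1)
  emit 'f', narrow to [7/9, 8/9)
Step 3: interval [7/9, 8/9), width = 8/9 - 7/9 = 1/9
  'd': [7/9 + 1/9*0/1, 7/9 + 1/9*1/3) = [7/9, 22/27)
  'f': [7/9 + 1/9*1/3, 7/9 + 1/9*2/3) = [22/27, 23/27) <- contains code 5/6
  'c': [7/9 + 1/9*2/3, 7/9 + 1/9*1/1) = [23/27, 8/9)
  emit 'f', narrow to [22/27, 23/27)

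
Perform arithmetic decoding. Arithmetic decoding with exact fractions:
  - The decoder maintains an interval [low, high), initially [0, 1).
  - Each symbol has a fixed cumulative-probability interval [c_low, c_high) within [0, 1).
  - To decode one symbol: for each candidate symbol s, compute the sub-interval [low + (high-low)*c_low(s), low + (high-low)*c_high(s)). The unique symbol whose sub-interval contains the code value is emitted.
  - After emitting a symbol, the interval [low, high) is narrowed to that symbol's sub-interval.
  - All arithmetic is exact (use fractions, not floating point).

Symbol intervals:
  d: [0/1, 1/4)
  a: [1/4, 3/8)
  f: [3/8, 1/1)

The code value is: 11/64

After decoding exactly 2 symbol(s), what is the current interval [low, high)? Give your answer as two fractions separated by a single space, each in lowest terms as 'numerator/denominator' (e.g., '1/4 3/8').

Step 1: interval [0/1, 1/1), width = 1/1 - 0/1 = 1/1
  'd': [0/1 + 1/1*0/1, 0/1 + 1/1*1/4) = [0/1, 1/4) <- contains code 11/64
  'a': [0/1 + 1/1*1/4, 0/1 + 1/1*3/8) = [1/4, 3/8)
  'f': [0/1 + 1/1*3/8, 0/1 + 1/1*1/1) = [3/8, 1/1)
  emit 'd', narrow to [0/1, 1/4)
Step 2: interval [0/1, 1/4), width = 1/4 - 0/1 = 1/4
  'd': [0/1 + 1/4*0/1, 0/1 + 1/4*1/4) = [0/1, 1/16)
  'a': [0/1 + 1/4*1/4, 0/1 + 1/4*3/8) = [1/16, 3/32)
  'f': [0/1 + 1/4*3/8, 0/1 + 1/4*1/1) = [3/32, 1/4) <- contains code 11/64
  emit 'f', narrow to [3/32, 1/4)

Answer: 3/32 1/4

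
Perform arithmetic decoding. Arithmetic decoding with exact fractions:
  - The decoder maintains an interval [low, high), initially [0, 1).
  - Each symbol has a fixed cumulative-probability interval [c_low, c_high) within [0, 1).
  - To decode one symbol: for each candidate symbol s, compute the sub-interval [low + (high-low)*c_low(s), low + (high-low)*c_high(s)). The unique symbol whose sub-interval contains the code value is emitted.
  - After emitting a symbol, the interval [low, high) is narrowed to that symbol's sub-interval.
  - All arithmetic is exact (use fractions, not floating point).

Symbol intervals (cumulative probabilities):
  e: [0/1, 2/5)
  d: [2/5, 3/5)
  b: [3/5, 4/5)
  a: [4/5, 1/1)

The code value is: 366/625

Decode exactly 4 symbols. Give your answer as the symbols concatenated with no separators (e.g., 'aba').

Answer: dabe

Derivation:
Step 1: interval [0/1, 1/1), width = 1/1 - 0/1 = 1/1
  'e': [0/1 + 1/1*0/1, 0/1 + 1/1*2/5) = [0/1, 2/5)
  'd': [0/1 + 1/1*2/5, 0/1 + 1/1*3/5) = [2/5, 3/5) <- contains code 366/625
  'b': [0/1 + 1/1*3/5, 0/1 + 1/1*4/5) = [3/5, 4/5)
  'a': [0/1 + 1/1*4/5, 0/1 + 1/1*1/1) = [4/5, 1/1)
  emit 'd', narrow to [2/5, 3/5)
Step 2: interval [2/5, 3/5), width = 3/5 - 2/5 = 1/5
  'e': [2/5 + 1/5*0/1, 2/5 + 1/5*2/5) = [2/5, 12/25)
  'd': [2/5 + 1/5*2/5, 2/5 + 1/5*3/5) = [12/25, 13/25)
  'b': [2/5 + 1/5*3/5, 2/5 + 1/5*4/5) = [13/25, 14/25)
  'a': [2/5 + 1/5*4/5, 2/5 + 1/5*1/1) = [14/25, 3/5) <- contains code 366/625
  emit 'a', narrow to [14/25, 3/5)
Step 3: interval [14/25, 3/5), width = 3/5 - 14/25 = 1/25
  'e': [14/25 + 1/25*0/1, 14/25 + 1/25*2/5) = [14/25, 72/125)
  'd': [14/25 + 1/25*2/5, 14/25 + 1/25*3/5) = [72/125, 73/125)
  'b': [14/25 + 1/25*3/5, 14/25 + 1/25*4/5) = [73/125, 74/125) <- contains code 366/625
  'a': [14/25 + 1/25*4/5, 14/25 + 1/25*1/1) = [74/125, 3/5)
  emit 'b', narrow to [73/125, 74/125)
Step 4: interval [73/125, 74/125), width = 74/125 - 73/125 = 1/125
  'e': [73/125 + 1/125*0/1, 73/125 + 1/125*2/5) = [73/125, 367/625) <- contains code 366/625
  'd': [73/125 + 1/125*2/5, 73/125 + 1/125*3/5) = [367/625, 368/625)
  'b': [73/125 + 1/125*3/5, 73/125 + 1/125*4/5) = [368/625, 369/625)
  'a': [73/125 + 1/125*4/5, 73/125 + 1/125*1/1) = [369/625, 74/125)
  emit 'e', narrow to [73/125, 367/625)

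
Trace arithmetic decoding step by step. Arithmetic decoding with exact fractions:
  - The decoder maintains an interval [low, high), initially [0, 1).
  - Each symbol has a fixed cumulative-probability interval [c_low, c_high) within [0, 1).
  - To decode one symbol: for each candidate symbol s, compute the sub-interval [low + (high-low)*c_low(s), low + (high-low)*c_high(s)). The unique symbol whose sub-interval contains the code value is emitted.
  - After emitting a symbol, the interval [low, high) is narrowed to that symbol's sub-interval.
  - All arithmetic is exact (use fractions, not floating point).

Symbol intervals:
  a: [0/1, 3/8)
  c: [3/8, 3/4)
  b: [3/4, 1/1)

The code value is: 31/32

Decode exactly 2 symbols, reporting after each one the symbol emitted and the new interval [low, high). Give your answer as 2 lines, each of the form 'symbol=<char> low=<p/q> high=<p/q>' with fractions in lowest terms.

Answer: symbol=b low=3/4 high=1/1
symbol=b low=15/16 high=1/1

Derivation:
Step 1: interval [0/1, 1/1), width = 1/1 - 0/1 = 1/1
  'a': [0/1 + 1/1*0/1, 0/1 + 1/1*3/8) = [0/1, 3/8)
  'c': [0/1 + 1/1*3/8, 0/1 + 1/1*3/4) = [3/8, 3/4)
  'b': [0/1 + 1/1*3/4, 0/1 + 1/1*1/1) = [3/4, 1/1) <- contains code 31/32
  emit 'b', narrow to [3/4, 1/1)
Step 2: interval [3/4, 1/1), width = 1/1 - 3/4 = 1/4
  'a': [3/4 + 1/4*0/1, 3/4 + 1/4*3/8) = [3/4, 27/32)
  'c': [3/4 + 1/4*3/8, 3/4 + 1/4*3/4) = [27/32, 15/16)
  'b': [3/4 + 1/4*3/4, 3/4 + 1/4*1/1) = [15/16, 1/1) <- contains code 31/32
  emit 'b', narrow to [15/16, 1/1)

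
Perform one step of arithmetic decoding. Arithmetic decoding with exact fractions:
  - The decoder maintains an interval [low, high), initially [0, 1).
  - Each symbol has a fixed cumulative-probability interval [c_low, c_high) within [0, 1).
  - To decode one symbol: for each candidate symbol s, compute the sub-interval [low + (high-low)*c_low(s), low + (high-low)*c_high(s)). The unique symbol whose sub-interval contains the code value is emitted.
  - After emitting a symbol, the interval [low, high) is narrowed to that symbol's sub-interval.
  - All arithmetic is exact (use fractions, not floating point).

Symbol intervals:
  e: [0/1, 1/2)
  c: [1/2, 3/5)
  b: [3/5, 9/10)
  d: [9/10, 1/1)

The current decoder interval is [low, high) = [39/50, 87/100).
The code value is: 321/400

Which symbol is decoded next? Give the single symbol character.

Interval width = high − low = 87/100 − 39/50 = 9/100
Scaled code = (code − low) / width = (321/400 − 39/50) / 9/100 = 1/4
  e: [0/1, 1/2) ← scaled code falls here ✓
  c: [1/2, 3/5) 
  b: [3/5, 9/10) 
  d: [9/10, 1/1) 

Answer: e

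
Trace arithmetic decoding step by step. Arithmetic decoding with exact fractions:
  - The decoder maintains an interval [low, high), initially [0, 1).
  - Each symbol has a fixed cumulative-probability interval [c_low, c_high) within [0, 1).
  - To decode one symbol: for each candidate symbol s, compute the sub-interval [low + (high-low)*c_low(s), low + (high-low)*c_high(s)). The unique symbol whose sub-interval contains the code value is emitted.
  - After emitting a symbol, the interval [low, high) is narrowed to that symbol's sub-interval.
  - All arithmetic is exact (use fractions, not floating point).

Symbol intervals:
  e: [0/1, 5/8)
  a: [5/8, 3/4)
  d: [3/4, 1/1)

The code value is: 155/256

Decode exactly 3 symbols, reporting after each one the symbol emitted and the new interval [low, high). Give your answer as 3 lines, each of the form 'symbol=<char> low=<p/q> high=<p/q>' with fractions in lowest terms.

Step 1: interval [0/1, 1/1), width = 1/1 - 0/1 = 1/1
  'e': [0/1 + 1/1*0/1, 0/1 + 1/1*5/8) = [0/1, 5/8) <- contains code 155/256
  'a': [0/1 + 1/1*5/8, 0/1 + 1/1*3/4) = [5/8, 3/4)
  'd': [0/1 + 1/1*3/4, 0/1 + 1/1*1/1) = [3/4, 1/1)
  emit 'e', narrow to [0/1, 5/8)
Step 2: interval [0/1, 5/8), width = 5/8 - 0/1 = 5/8
  'e': [0/1 + 5/8*0/1, 0/1 + 5/8*5/8) = [0/1, 25/64)
  'a': [0/1 + 5/8*5/8, 0/1 + 5/8*3/4) = [25/64, 15/32)
  'd': [0/1 + 5/8*3/4, 0/1 + 5/8*1/1) = [15/32, 5/8) <- contains code 155/256
  emit 'd', narrow to [15/32, 5/8)
Step 3: interval [15/32, 5/8), width = 5/8 - 15/32 = 5/32
  'e': [15/32 + 5/32*0/1, 15/32 + 5/32*5/8) = [15/32, 145/256)
  'a': [15/32 + 5/32*5/8, 15/32 + 5/32*3/4) = [145/256, 75/128)
  'd': [15/32 + 5/32*3/4, 15/32 + 5/32*1/1) = [75/128, 5/8) <- contains code 155/256
  emit 'd', narrow to [75/128, 5/8)

Answer: symbol=e low=0/1 high=5/8
symbol=d low=15/32 high=5/8
symbol=d low=75/128 high=5/8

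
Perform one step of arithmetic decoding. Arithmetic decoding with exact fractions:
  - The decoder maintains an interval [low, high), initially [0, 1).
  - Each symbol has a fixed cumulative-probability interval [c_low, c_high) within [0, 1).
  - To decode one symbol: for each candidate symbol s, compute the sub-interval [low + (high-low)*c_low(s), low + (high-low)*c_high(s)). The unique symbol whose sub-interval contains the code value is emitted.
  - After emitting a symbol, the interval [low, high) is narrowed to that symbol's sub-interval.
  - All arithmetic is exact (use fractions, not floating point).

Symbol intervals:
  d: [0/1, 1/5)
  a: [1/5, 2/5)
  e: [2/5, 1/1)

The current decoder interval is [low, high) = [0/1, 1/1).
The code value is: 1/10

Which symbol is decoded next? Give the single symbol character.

Answer: d

Derivation:
Interval width = high − low = 1/1 − 0/1 = 1/1
Scaled code = (code − low) / width = (1/10 − 0/1) / 1/1 = 1/10
  d: [0/1, 1/5) ← scaled code falls here ✓
  a: [1/5, 2/5) 
  e: [2/5, 1/1) 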